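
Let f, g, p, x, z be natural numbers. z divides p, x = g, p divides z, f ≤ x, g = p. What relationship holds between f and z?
f ≤ z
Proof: Because p divides z and z divides p, p = z. Since x = g and g = p, x = p. Since f ≤ x, f ≤ p. Since p = z, f ≤ z.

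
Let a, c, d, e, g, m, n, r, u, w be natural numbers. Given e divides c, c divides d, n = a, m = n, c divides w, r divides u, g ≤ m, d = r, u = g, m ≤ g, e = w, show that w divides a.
g ≤ m and m ≤ g, so g = m. From m = n, g = n. Since n = a, g = a. Since e = w and e divides c, w divides c. Since c divides w, c = w. Since d = r and c divides d, c divides r. From u = g and r divides u, r divides g. Since c divides r, c divides g. Since c = w, w divides g. g = a, so w divides a.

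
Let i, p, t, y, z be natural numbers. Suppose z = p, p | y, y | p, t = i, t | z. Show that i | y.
Since p | y and y | p, p = y. Because z = p, z = y. t = i and t | z, therefore i | z. Since z = y, i | y.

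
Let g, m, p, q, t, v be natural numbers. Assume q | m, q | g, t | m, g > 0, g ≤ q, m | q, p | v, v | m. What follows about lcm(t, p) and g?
lcm(t, p) | g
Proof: m | q and q | m, therefore m = q. Since q | g and g > 0, q ≤ g. Since g ≤ q, q = g. Since m = q, m = g. Since p | v and v | m, p | m. t | m, so lcm(t, p) | m. Since m = g, lcm(t, p) | g.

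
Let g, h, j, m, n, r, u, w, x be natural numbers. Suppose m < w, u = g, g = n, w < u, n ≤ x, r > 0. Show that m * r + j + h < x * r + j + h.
u = g and g = n, therefore u = n. Since w < u, w < n. n ≤ x, so w < x. Because m < w, m < x. Since r > 0, m * r < x * r. Then m * r + j < x * r + j. Then m * r + j + h < x * r + j + h.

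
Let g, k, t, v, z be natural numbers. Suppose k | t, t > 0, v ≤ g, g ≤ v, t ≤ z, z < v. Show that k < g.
Because k | t and t > 0, k ≤ t. v ≤ g and g ≤ v, thus v = g. Because t ≤ z and z < v, t < v. From v = g, t < g. k ≤ t, so k < g.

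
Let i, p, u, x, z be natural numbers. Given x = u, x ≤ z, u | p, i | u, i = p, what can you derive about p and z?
p ≤ z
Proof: i = p and i | u, thus p | u. Since u | p, u = p. Because x = u, x = p. x ≤ z, so p ≤ z.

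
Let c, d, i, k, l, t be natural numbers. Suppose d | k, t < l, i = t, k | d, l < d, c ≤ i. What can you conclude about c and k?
c < k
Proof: i = t and c ≤ i, thus c ≤ t. Since t < l, c < l. d | k and k | d, therefore d = k. l < d, so l < k. Since c < l, c < k.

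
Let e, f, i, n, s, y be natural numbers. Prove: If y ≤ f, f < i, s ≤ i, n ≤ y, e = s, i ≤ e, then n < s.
n ≤ y and y ≤ f, thus n ≤ f. Since e = s and i ≤ e, i ≤ s. Since s ≤ i, i = s. f < i, so f < s. n ≤ f, so n < s.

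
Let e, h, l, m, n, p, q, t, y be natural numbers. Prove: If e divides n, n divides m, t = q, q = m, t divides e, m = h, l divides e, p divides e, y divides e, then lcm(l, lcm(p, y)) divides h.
Because e divides n and n divides m, e divides m. From t = q and q = m, t = m. Because t divides e, m divides e. e divides m, so e = m. m = h, so e = h. p divides e and y divides e, so lcm(p, y) divides e. Since l divides e, lcm(l, lcm(p, y)) divides e. Since e = h, lcm(l, lcm(p, y)) divides h.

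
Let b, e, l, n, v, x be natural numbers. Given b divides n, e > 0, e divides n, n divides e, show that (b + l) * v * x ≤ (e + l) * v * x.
n divides e and e divides n, therefore n = e. b divides n, so b divides e. Since e > 0, b ≤ e. Then b + l ≤ e + l. By multiplying by a non-negative, (b + l) * v ≤ (e + l) * v. By multiplying by a non-negative, (b + l) * v * x ≤ (e + l) * v * x.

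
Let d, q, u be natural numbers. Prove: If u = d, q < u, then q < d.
u = d and q < u. By substitution, q < d.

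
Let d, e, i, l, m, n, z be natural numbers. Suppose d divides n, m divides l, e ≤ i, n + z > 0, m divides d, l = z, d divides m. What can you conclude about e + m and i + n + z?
e + m ≤ i + n + z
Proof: d divides m and m divides d, thus d = m. d divides n, so m divides n. Because l = z and m divides l, m divides z. Since m divides n, m divides n + z. n + z > 0, so m ≤ n + z. Since e ≤ i, e + m ≤ i + n + z.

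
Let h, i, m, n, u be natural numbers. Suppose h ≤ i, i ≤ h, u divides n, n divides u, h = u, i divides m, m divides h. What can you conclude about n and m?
n = m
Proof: i ≤ h and h ≤ i, so i = h. Since i divides m, h divides m. m divides h, so m = h. Since h = u, m = u. Since u divides n and n divides u, u = n. Since m = u, m = n. Then n = m.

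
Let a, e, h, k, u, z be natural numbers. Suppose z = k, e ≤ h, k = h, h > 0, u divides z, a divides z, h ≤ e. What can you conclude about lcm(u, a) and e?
lcm(u, a) ≤ e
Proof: h ≤ e and e ≤ h, so h = e. z = k and k = h, so z = h. Since u divides z and a divides z, lcm(u, a) divides z. Since z = h, lcm(u, a) divides h. Since h > 0, lcm(u, a) ≤ h. Since h = e, lcm(u, a) ≤ e.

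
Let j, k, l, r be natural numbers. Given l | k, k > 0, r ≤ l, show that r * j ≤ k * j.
Since l | k and k > 0, l ≤ k. r ≤ l, so r ≤ k. Then r * j ≤ k * j.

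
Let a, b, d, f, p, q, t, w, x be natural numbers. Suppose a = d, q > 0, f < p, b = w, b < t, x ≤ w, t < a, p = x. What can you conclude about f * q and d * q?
f * q < d * q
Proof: p = x and f < p, therefore f < x. Since x ≤ w, f < w. b = w and b < t, hence w < t. Because t < a, w < a. Since a = d, w < d. Since f < w, f < d. Since q > 0, f * q < d * q.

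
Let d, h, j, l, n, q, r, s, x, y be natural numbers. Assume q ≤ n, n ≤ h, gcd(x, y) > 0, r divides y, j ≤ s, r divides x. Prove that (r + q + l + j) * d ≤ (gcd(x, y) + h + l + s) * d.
Since r divides x and r divides y, r divides gcd(x, y). gcd(x, y) > 0, so r ≤ gcd(x, y). q ≤ n and n ≤ h, thus q ≤ h. Then q + l ≤ h + l. r ≤ gcd(x, y), so r + q + l ≤ gcd(x, y) + h + l. Since j ≤ s, r + q + l + j ≤ gcd(x, y) + h + l + s. By multiplying by a non-negative, (r + q + l + j) * d ≤ (gcd(x, y) + h + l + s) * d.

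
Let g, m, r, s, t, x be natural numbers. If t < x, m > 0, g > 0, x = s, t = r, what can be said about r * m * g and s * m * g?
r * m * g < s * m * g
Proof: t = r and t < x, so r < x. Since x = s, r < s. m > 0, so r * m < s * m. g > 0, so r * m * g < s * m * g.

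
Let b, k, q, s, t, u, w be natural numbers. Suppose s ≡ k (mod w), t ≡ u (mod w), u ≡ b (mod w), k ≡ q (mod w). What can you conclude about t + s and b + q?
t + s ≡ b + q (mod w)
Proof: t ≡ u (mod w) and u ≡ b (mod w), so t ≡ b (mod w). s ≡ k (mod w) and k ≡ q (mod w), therefore s ≡ q (mod w). t ≡ b (mod w), so t + s ≡ b + q (mod w).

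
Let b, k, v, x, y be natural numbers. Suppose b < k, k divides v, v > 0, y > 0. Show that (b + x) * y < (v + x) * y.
k divides v and v > 0, so k ≤ v. Since b < k, b < v. Then b + x < v + x. Since y > 0, by multiplying by a positive, (b + x) * y < (v + x) * y.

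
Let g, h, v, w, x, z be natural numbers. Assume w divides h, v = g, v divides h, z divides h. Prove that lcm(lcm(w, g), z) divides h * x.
Because v = g and v divides h, g divides h. Since w divides h, lcm(w, g) divides h. From z divides h, lcm(lcm(w, g), z) divides h. Then lcm(lcm(w, g), z) divides h * x.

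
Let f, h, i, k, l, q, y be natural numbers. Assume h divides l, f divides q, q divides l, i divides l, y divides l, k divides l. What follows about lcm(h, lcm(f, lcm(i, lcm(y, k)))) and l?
lcm(h, lcm(f, lcm(i, lcm(y, k)))) divides l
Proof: From f divides q and q divides l, f divides l. y divides l and k divides l, so lcm(y, k) divides l. Since i divides l, lcm(i, lcm(y, k)) divides l. From f divides l, lcm(f, lcm(i, lcm(y, k))) divides l. Since h divides l, lcm(h, lcm(f, lcm(i, lcm(y, k)))) divides l.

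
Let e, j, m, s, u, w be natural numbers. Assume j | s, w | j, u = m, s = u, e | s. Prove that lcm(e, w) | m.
Since s = u and u = m, s = m. w | j and j | s, therefore w | s. Since e | s, lcm(e, w) | s. Since s = m, lcm(e, w) | m.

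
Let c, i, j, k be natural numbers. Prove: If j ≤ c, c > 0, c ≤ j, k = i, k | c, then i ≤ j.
c ≤ j and j ≤ c, thus c = j. Since k = i and k | c, i | c. c > 0, so i ≤ c. Since c = j, i ≤ j.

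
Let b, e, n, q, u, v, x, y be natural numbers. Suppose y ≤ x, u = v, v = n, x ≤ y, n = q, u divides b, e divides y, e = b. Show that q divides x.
y ≤ x and x ≤ y, thus y = x. u = v and v = n, thus u = n. e = b and e divides y, thus b divides y. Since u divides b, u divides y. u = n, so n divides y. Because n = q, q divides y. y = x, so q divides x.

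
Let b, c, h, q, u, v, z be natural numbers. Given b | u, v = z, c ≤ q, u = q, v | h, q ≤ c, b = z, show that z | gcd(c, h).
Since q ≤ c and c ≤ q, q = c. u = q and b | u, therefore b | q. b = z, so z | q. q = c, so z | c. Because v = z and v | h, z | h. Because z | c, z | gcd(c, h).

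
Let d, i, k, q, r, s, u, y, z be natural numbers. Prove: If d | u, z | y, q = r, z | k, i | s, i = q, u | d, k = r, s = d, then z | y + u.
k = r and z | k, so z | r. i = q and q = r, hence i = r. From d | u and u | d, d = u. s = d and i | s, hence i | d. Since d = u, i | u. i = r, so r | u. z | r, so z | u. Since z | y, z | y + u.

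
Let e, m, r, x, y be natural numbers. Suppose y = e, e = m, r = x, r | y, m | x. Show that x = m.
Since y = e and e = m, y = m. r = x and r | y, hence x | y. y = m, so x | m. m | x, so x = m.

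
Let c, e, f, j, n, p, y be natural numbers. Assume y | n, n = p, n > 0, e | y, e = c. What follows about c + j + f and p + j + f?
c + j + f ≤ p + j + f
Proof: e | y and y | n, thus e | n. Because n > 0, e ≤ n. Since n = p, e ≤ p. From e = c, c ≤ p. Then c + j ≤ p + j. Then c + j + f ≤ p + j + f.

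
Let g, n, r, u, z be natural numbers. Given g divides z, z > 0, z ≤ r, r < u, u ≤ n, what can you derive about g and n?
g < n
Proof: From g divides z and z > 0, g ≤ z. Since r < u and u ≤ n, r < n. Since z ≤ r, z < n. Since g ≤ z, g < n.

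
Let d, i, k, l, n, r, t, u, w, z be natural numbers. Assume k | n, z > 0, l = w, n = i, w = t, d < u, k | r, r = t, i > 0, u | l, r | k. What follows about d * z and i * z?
d * z < i * z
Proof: Because l = w and w = t, l = t. Since u | l, u | t. k | r and r | k, so k = r. k | n, so r | n. Since r = t, t | n. Because n = i, t | i. Since u | t, u | i. i > 0, so u ≤ i. d < u, so d < i. Since z > 0, d * z < i * z.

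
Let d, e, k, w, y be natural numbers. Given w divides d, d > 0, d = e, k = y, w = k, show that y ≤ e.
w = k and k = y, therefore w = y. Since w divides d and d > 0, w ≤ d. Since d = e, w ≤ e. w = y, so y ≤ e.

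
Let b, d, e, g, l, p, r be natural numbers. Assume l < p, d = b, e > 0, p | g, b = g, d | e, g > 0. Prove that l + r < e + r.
p | g and g > 0, hence p ≤ g. l < p, so l < g. From d = b and d | e, b | e. From e > 0, b ≤ e. b = g, so g ≤ e. l < g, so l < e. Then l + r < e + r.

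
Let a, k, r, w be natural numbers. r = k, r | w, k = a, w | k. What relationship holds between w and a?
w = a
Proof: Because r = k and r | w, k | w. Since w | k, w = k. k = a, so w = a.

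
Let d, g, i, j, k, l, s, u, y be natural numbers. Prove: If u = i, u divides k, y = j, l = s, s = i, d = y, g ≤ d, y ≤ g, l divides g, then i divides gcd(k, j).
Since u = i and u divides k, i divides k. Because l = s and s = i, l = i. d = y and g ≤ d, therefore g ≤ y. y ≤ g, so g = y. Since l divides g, l divides y. l = i, so i divides y. From y = j, i divides j. Since i divides k, i divides gcd(k, j).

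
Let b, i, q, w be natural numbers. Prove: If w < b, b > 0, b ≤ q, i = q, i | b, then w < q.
Since i = q and i | b, q | b. Since b > 0, q ≤ b. Since b ≤ q, b = q. Because w < b, w < q.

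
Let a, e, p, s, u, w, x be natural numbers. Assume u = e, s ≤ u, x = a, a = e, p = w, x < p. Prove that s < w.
u = e and s ≤ u, thus s ≤ e. From x = a and a = e, x = e. Because p = w and x < p, x < w. From x = e, e < w. Because s ≤ e, s < w.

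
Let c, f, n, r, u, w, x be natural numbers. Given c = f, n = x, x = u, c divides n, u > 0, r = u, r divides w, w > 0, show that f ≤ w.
Because n = x and x = u, n = u. Because c divides n, c divides u. From c = f, f divides u. Since u > 0, f ≤ u. r divides w and w > 0, so r ≤ w. r = u, so u ≤ w. Since f ≤ u, f ≤ w.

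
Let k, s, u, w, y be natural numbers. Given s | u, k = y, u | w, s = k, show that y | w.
s = k and k = y, therefore s = y. s | u and u | w, hence s | w. s = y, so y | w.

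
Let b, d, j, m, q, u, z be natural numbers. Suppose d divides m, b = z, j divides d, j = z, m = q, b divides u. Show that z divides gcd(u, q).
b = z and b divides u, thus z divides u. j = z and j divides d, hence z divides d. m = q and d divides m, therefore d divides q. Since z divides d, z divides q. z divides u, so z divides gcd(u, q).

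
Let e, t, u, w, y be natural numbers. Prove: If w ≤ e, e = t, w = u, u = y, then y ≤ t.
From w = u and u = y, w = y. Because w ≤ e, y ≤ e. e = t, so y ≤ t.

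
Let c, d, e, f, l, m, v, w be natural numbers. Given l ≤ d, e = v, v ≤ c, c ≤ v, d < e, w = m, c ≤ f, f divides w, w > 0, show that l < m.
v ≤ c and c ≤ v, so v = c. e = v, so e = c. Since d < e, d < c. l ≤ d, so l < c. f divides w and w > 0, therefore f ≤ w. Since c ≤ f, c ≤ w. Since w = m, c ≤ m. l < c, so l < m.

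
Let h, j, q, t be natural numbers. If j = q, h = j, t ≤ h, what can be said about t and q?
t ≤ q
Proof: From h = j and j = q, h = q. Since t ≤ h, t ≤ q.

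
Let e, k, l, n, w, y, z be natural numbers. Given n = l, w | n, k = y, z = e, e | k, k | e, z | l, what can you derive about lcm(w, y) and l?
lcm(w, y) | l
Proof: n = l and w | n, hence w | l. Since e | k and k | e, e = k. Since z = e, z = k. z | l, so k | l. Since k = y, y | l. Since w | l, lcm(w, y) | l.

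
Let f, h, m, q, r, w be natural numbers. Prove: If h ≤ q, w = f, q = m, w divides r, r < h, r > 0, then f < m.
Because w = f and w divides r, f divides r. r > 0, so f ≤ r. q = m and h ≤ q, hence h ≤ m. r < h, so r < m. Because f ≤ r, f < m.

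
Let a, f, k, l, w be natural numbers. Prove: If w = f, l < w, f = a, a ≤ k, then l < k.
w = f and f = a, therefore w = a. l < w, so l < a. a ≤ k, so l < k.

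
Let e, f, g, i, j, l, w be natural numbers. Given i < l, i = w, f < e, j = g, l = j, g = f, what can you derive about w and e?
w < e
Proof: l = j and j = g, hence l = g. Because g = f, l = f. i < l, so i < f. i = w, so w < f. Since f < e, w < e.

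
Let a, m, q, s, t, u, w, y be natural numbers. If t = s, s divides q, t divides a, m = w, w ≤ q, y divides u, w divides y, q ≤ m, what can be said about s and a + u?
s divides a + u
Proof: t = s and t divides a, therefore s divides a. m = w and q ≤ m, thus q ≤ w. Because w ≤ q, w = q. w divides y and y divides u, hence w divides u. Since w = q, q divides u. s divides q, so s divides u. s divides a, so s divides a + u.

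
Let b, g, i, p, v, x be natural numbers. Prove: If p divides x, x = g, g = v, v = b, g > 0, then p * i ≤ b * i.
From g = v and v = b, g = b. Because x = g and p divides x, p divides g. g > 0, so p ≤ g. g = b, so p ≤ b. By multiplying by a non-negative, p * i ≤ b * i.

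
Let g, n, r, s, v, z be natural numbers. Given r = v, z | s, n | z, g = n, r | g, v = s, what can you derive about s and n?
s = n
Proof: r = v and v = s, hence r = s. g = n and r | g, therefore r | n. Because r = s, s | n. n | z and z | s, hence n | s. s | n, so s = n.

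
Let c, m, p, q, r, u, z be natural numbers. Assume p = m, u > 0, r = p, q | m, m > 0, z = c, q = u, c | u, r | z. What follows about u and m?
u = m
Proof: q = u and q | m, thus u | m. m > 0, so u ≤ m. Because r = p and r | z, p | z. Since z = c, p | c. c | u, so p | u. p = m, so m | u. Since u > 0, m ≤ u. u ≤ m, so u = m.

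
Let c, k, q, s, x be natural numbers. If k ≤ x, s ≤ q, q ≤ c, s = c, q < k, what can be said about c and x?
c < x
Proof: From s = c and s ≤ q, c ≤ q. q ≤ c, so q = c. q < k and k ≤ x, so q < x. q = c, so c < x.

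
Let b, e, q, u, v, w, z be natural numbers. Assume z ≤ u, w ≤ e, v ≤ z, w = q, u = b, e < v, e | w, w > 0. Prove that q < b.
Since e | w and w > 0, e ≤ w. w ≤ e, so e = w. w = q, so e = q. Because v ≤ z and z ≤ u, v ≤ u. u = b, so v ≤ b. e < v, so e < b. e = q, so q < b.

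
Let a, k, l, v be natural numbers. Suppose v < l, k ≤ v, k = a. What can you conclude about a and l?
a < l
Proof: k = a and k ≤ v, so a ≤ v. Since v < l, a < l.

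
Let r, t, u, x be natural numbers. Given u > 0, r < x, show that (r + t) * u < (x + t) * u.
From r < x, r + t < x + t. u > 0, so (r + t) * u < (x + t) * u.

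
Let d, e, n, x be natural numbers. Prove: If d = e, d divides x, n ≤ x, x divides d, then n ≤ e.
x divides d and d divides x, hence x = d. d = e, so x = e. Because n ≤ x, n ≤ e.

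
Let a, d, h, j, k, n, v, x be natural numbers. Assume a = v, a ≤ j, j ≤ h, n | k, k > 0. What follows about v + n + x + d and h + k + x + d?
v + n + x + d ≤ h + k + x + d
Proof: a = v and a ≤ j, hence v ≤ j. Since j ≤ h, v ≤ h. Since n | k and k > 0, n ≤ k. Then n + x ≤ k + x. Since v ≤ h, v + n + x ≤ h + k + x. Then v + n + x + d ≤ h + k + x + d.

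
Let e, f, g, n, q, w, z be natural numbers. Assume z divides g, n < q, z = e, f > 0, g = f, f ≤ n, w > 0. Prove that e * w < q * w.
z = e and z divides g, thus e divides g. Since g = f, e divides f. From f > 0, e ≤ f. f ≤ n and n < q, so f < q. e ≤ f, so e < q. Because w > 0, by multiplying by a positive, e * w < q * w.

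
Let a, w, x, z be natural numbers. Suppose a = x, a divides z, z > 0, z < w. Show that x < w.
From a = x and a divides z, x divides z. Since z > 0, x ≤ z. From z < w, x < w.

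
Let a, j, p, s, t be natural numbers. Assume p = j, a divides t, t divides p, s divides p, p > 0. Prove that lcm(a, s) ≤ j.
a divides t and t divides p, therefore a divides p. Since s divides p, lcm(a, s) divides p. Since p > 0, lcm(a, s) ≤ p. Since p = j, lcm(a, s) ≤ j.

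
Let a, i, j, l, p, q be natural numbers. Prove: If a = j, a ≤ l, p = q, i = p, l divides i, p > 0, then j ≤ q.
Since a = j and a ≤ l, j ≤ l. i = p and l divides i, hence l divides p. p > 0, so l ≤ p. Since p = q, l ≤ q. From j ≤ l, j ≤ q.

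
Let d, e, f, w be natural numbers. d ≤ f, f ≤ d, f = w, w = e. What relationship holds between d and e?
d = e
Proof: d ≤ f and f ≤ d, therefore d = f. f = w, so d = w. Because w = e, d = e.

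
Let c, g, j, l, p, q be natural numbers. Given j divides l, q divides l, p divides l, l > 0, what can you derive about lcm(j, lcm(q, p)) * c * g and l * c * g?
lcm(j, lcm(q, p)) * c * g ≤ l * c * g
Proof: Since q divides l and p divides l, lcm(q, p) divides l. Because j divides l, lcm(j, lcm(q, p)) divides l. Since l > 0, lcm(j, lcm(q, p)) ≤ l. By multiplying by a non-negative, lcm(j, lcm(q, p)) * c ≤ l * c. By multiplying by a non-negative, lcm(j, lcm(q, p)) * c * g ≤ l * c * g.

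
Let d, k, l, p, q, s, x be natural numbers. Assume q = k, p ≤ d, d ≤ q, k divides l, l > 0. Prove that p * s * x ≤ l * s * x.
Because p ≤ d and d ≤ q, p ≤ q. q = k, so p ≤ k. k divides l and l > 0, hence k ≤ l. p ≤ k, so p ≤ l. By multiplying by a non-negative, p * s ≤ l * s. By multiplying by a non-negative, p * s * x ≤ l * s * x.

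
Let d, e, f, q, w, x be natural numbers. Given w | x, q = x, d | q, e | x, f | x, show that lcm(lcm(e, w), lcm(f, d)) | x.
e | x and w | x, hence lcm(e, w) | x. Since q = x and d | q, d | x. Since f | x, lcm(f, d) | x. lcm(e, w) | x, so lcm(lcm(e, w), lcm(f, d)) | x.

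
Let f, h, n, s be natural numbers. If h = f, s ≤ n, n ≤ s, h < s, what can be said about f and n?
f < n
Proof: s ≤ n and n ≤ s, therefore s = n. From h < s, h < n. h = f, so f < n.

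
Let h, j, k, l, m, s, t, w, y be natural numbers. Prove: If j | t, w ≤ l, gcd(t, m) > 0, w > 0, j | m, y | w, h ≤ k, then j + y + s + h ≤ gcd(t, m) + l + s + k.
j | t and j | m, hence j | gcd(t, m). Since gcd(t, m) > 0, j ≤ gcd(t, m). y | w and w > 0, hence y ≤ w. w ≤ l, so y ≤ l. Then y + s ≤ l + s. Because j ≤ gcd(t, m), j + y + s ≤ gcd(t, m) + l + s. Since h ≤ k, j + y + s + h ≤ gcd(t, m) + l + s + k.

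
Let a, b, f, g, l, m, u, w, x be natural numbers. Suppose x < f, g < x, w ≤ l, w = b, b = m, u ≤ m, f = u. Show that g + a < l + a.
Because g < x and x < f, g < f. f = u, so g < u. Since w = b and b = m, w = m. Since w ≤ l, m ≤ l. u ≤ m, so u ≤ l. Since g < u, g < l. Then g + a < l + a.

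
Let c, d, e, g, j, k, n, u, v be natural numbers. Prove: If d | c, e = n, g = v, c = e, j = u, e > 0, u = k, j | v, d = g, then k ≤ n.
j = u and j | v, therefore u | v. From d = g and d | c, g | c. Since c = e, g | e. Since g = v, v | e. Since u | v, u | e. e > 0, so u ≤ e. Since u = k, k ≤ e. Since e = n, k ≤ n.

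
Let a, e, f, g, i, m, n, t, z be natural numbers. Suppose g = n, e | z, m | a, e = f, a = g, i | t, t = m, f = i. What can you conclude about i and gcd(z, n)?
i | gcd(z, n)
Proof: e = f and f = i, therefore e = i. e | z, so i | z. Since t = m and i | t, i | m. From a = g and g = n, a = n. Since m | a, m | n. i | m, so i | n. i | z, so i | gcd(z, n).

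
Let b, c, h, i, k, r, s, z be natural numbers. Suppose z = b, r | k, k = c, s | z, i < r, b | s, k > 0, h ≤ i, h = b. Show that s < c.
z = b and s | z, hence s | b. From b | s, b = s. From h = b, h = s. h ≤ i and i < r, thus h < r. Since r | k and k > 0, r ≤ k. k = c, so r ≤ c. Because h < r, h < c. h = s, so s < c.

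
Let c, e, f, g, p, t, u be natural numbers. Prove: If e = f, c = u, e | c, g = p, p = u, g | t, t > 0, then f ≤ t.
c = u and e | c, therefore e | u. Since e = f, f | u. g = p and p = u, hence g = u. Since g | t, u | t. Since f | u, f | t. From t > 0, f ≤ t.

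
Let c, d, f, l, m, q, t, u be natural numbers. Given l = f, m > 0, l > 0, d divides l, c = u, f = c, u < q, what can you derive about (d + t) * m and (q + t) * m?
(d + t) * m < (q + t) * m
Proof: From l = f and f = c, l = c. Since c = u, l = u. Because d divides l and l > 0, d ≤ l. Since l = u, d ≤ u. Since u < q, d < q. Then d + t < q + t. Since m > 0, by multiplying by a positive, (d + t) * m < (q + t) * m.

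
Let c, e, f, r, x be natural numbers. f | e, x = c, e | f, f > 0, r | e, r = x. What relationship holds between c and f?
c ≤ f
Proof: e | f and f | e, therefore e = f. r = x and r | e, thus x | e. e = f, so x | f. x = c, so c | f. f > 0, so c ≤ f.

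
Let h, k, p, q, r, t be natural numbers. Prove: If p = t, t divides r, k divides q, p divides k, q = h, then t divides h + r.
p = t and p divides k, thus t divides k. Since k divides q, t divides q. Since q = h, t divides h. t divides r, so t divides h + r.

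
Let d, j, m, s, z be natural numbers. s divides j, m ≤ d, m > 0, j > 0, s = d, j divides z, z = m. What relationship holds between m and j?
m = j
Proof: s = d and s divides j, therefore d divides j. Since j > 0, d ≤ j. Since m ≤ d, m ≤ j. z = m and j divides z, thus j divides m. Since m > 0, j ≤ m. m ≤ j, so m = j.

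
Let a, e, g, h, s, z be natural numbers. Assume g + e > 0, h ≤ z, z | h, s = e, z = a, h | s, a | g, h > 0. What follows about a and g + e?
a ≤ g + e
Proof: z | h and h > 0, thus z ≤ h. h ≤ z, so h = z. Since z = a, h = a. s = e and h | s, hence h | e. Since h = a, a | e. Since a | g, a | g + e. Since g + e > 0, a ≤ g + e.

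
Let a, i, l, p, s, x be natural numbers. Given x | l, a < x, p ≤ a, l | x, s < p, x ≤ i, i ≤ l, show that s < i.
l | x and x | l, hence l = x. Because i ≤ l, i ≤ x. x ≤ i, so x = i. Since p ≤ a and a < x, p < x. Since s < p, s < x. Since x = i, s < i.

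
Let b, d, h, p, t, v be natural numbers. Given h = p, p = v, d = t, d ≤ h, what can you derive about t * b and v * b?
t * b ≤ v * b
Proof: Because h = p and p = v, h = v. d = t and d ≤ h, thus t ≤ h. h = v, so t ≤ v. Then t * b ≤ v * b.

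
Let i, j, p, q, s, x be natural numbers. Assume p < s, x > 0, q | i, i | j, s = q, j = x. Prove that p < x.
Because s = q and p < s, p < q. q | i and i | j, therefore q | j. j = x, so q | x. Since x > 0, q ≤ x. p < q, so p < x.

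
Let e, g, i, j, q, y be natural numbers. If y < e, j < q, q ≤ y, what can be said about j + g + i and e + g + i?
j + g + i < e + g + i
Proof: Since j < q and q ≤ y, j < y. Because y < e, j < e. Then j + g < e + g. Then j + g + i < e + g + i.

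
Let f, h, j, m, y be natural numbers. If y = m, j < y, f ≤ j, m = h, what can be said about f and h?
f < h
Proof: y = m and m = h, so y = h. Because f ≤ j and j < y, f < y. y = h, so f < h.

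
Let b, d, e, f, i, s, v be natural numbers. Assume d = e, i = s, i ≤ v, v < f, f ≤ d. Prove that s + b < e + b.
i = s and i ≤ v, thus s ≤ v. v < f and f ≤ d, therefore v < d. s ≤ v, so s < d. Since d = e, s < e. Then s + b < e + b.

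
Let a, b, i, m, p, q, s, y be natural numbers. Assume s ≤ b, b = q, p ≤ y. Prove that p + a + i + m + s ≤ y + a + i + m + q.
From p ≤ y, p + a ≤ y + a. Then p + a + i ≤ y + a + i. Then p + a + i + m ≤ y + a + i + m. From b = q and s ≤ b, s ≤ q. From p + a + i + m ≤ y + a + i + m, p + a + i + m + s ≤ y + a + i + m + q.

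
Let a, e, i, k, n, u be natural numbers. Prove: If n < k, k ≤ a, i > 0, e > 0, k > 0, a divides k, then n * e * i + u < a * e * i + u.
From a divides k and k > 0, a ≤ k. Since k ≤ a, k = a. n < k, so n < a. Combined with e > 0, by multiplying by a positive, n * e < a * e. Since i > 0, by multiplying by a positive, n * e * i < a * e * i. Then n * e * i + u < a * e * i + u.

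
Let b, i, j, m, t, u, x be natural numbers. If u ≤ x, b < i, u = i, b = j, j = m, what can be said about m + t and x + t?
m + t < x + t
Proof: Because b = j and j = m, b = m. u = i and u ≤ x, thus i ≤ x. b < i, so b < x. b = m, so m < x. Then m + t < x + t.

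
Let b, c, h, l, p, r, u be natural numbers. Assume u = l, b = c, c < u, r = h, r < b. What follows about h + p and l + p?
h + p < l + p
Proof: Because b = c and r < b, r < c. Since c < u, r < u. r = h, so h < u. u = l, so h < l. Then h + p < l + p.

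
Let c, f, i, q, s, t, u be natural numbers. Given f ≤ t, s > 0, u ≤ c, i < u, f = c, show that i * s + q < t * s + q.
f = c and f ≤ t, therefore c ≤ t. u ≤ c, so u ≤ t. Since i < u, i < t. s > 0, so i * s < t * s. Then i * s + q < t * s + q.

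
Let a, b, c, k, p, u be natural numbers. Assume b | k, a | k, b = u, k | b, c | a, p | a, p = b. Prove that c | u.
k | b and b | k, thus k = b. a | k, so a | b. From p = b and p | a, b | a. a | b, so a = b. b = u, so a = u. c | a, so c | u.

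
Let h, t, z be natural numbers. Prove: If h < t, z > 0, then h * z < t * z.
h < t and z > 0. By multiplying by a positive, h * z < t * z.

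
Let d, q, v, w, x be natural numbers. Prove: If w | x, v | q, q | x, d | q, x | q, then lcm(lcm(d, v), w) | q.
d | q and v | q, therefore lcm(d, v) | q. Since x | q and q | x, x = q. Since w | x, w | q. lcm(d, v) | q, so lcm(lcm(d, v), w) | q.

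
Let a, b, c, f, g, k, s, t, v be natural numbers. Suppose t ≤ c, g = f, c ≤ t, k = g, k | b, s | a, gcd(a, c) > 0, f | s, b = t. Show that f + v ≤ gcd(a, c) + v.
f | s and s | a, therefore f | a. t ≤ c and c ≤ t, so t = c. k = g and g = f, therefore k = f. k | b, so f | b. b = t, so f | t. Since t = c, f | c. f | a, so f | gcd(a, c). From gcd(a, c) > 0, f ≤ gcd(a, c). Then f + v ≤ gcd(a, c) + v.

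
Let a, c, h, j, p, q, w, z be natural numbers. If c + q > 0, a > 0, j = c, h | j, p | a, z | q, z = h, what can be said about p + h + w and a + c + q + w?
p + h + w ≤ a + c + q + w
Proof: p | a and a > 0, so p ≤ a. j = c and h | j, therefore h | c. From z = h and z | q, h | q. Because h | c, h | c + q. Since c + q > 0, h ≤ c + q. Then h + w ≤ c + q + w. Since p ≤ a, p + h + w ≤ a + c + q + w.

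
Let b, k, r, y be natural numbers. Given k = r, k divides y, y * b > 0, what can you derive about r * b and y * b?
r * b ≤ y * b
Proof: Because k = r and k divides y, r divides y. Then r * b divides y * b. Since y * b > 0, r * b ≤ y * b.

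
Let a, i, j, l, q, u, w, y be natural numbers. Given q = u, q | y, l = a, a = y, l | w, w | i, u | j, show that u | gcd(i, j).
Since q = u and q | y, u | y. l = a and a = y, thus l = y. l | w, so y | w. From u | y, u | w. Since w | i, u | i. u | j, so u | gcd(i, j).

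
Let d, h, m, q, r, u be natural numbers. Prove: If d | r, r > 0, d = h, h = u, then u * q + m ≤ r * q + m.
d = h and h = u, so d = u. Since d | r, u | r. r > 0, so u ≤ r. Then u * q ≤ r * q. Then u * q + m ≤ r * q + m.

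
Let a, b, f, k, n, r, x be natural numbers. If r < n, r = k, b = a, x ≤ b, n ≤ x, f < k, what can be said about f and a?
f < a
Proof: r = k and r < n, so k < n. From n ≤ x and x ≤ b, n ≤ b. Since k < n, k < b. Since f < k, f < b. From b = a, f < a.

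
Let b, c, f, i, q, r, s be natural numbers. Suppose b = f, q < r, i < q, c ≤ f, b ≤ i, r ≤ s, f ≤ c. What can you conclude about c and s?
c < s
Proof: f ≤ c and c ≤ f, so f = c. Since b = f, b = c. b ≤ i and i < q, so b < q. Because q < r and r ≤ s, q < s. b < q, so b < s. Since b = c, c < s.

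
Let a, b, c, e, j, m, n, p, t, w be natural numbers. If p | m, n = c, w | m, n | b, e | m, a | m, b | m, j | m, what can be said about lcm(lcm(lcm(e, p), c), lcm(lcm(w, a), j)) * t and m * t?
lcm(lcm(lcm(e, p), c), lcm(lcm(w, a), j)) * t | m * t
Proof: e | m and p | m, therefore lcm(e, p) | m. Since n | b and b | m, n | m. n = c, so c | m. Since lcm(e, p) | m, lcm(lcm(e, p), c) | m. w | m and a | m, hence lcm(w, a) | m. Since j | m, lcm(lcm(w, a), j) | m. Because lcm(lcm(e, p), c) | m, lcm(lcm(lcm(e, p), c), lcm(lcm(w, a), j)) | m. Then lcm(lcm(lcm(e, p), c), lcm(lcm(w, a), j)) * t | m * t.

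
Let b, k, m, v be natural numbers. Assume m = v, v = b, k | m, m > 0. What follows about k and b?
k ≤ b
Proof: From m = v and v = b, m = b. k | m and m > 0, so k ≤ m. Since m = b, k ≤ b.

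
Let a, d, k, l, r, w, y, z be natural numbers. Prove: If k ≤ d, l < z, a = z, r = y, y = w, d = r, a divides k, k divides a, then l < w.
d = r and r = y, thus d = y. y = w, so d = w. k divides a and a divides k, hence k = a. a = z, so k = z. Since k ≤ d, z ≤ d. Since l < z, l < d. Since d = w, l < w.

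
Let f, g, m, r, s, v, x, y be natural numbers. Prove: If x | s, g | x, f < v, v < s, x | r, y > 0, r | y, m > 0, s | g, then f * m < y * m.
s | g and g | x, therefore s | x. x | s, so s = x. f < v and v < s, thus f < s. Since s = x, f < x. Because x | r and r | y, x | y. y > 0, so x ≤ y. f < x, so f < y. m > 0, so f * m < y * m.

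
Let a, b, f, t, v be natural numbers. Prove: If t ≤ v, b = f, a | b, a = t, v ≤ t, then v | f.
t ≤ v and v ≤ t, thus t = v. Because a = t, a = v. Since b = f and a | b, a | f. a = v, so v | f.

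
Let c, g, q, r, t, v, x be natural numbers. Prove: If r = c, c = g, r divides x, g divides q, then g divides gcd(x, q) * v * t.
From r = c and c = g, r = g. Since r divides x, g divides x. g divides q, so g divides gcd(x, q). Then g divides gcd(x, q) * v. Then g divides gcd(x, q) * v * t.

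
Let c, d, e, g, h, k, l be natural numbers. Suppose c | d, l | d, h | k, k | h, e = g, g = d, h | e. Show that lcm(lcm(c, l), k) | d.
Since c | d and l | d, lcm(c, l) | d. Because h | k and k | h, h = k. Because e = g and g = d, e = d. From h | e, h | d. Since h = k, k | d. Because lcm(c, l) | d, lcm(lcm(c, l), k) | d.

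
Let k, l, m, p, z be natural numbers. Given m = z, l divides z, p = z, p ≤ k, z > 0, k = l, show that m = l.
Because k = l and p ≤ k, p ≤ l. p = z, so z ≤ l. l divides z and z > 0, hence l ≤ z. z ≤ l, so z = l. m = z, so m = l.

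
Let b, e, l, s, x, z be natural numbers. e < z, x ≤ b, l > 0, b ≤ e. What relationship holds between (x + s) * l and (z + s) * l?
(x + s) * l < (z + s) * l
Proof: Because x ≤ b and b ≤ e, x ≤ e. Since e < z, x < z. Then x + s < z + s. Combined with l > 0, by multiplying by a positive, (x + s) * l < (z + s) * l.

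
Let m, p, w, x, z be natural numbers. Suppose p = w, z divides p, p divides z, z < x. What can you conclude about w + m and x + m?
w + m < x + m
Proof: Because z divides p and p divides z, z = p. z < x, so p < x. Since p = w, w < x. Then w + m < x + m.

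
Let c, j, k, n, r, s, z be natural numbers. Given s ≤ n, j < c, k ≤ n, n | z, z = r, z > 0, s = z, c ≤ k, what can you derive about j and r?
j < r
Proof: Because n | z and z > 0, n ≤ z. s = z and s ≤ n, hence z ≤ n. Since n ≤ z, n = z. Since z = r, n = r. Because c ≤ k and k ≤ n, c ≤ n. j < c, so j < n. Since n = r, j < r.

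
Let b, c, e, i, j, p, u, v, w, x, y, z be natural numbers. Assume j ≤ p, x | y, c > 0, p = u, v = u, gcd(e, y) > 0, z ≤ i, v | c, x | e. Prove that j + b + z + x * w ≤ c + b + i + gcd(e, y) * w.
p = u and j ≤ p, hence j ≤ u. v = u and v | c, hence u | c. Since c > 0, u ≤ c. j ≤ u, so j ≤ c. Then j + b ≤ c + b. Because x | e and x | y, x | gcd(e, y). gcd(e, y) > 0, so x ≤ gcd(e, y). Then x * w ≤ gcd(e, y) * w. Since z ≤ i, z + x * w ≤ i + gcd(e, y) * w. j + b ≤ c + b, so j + b + z + x * w ≤ c + b + i + gcd(e, y) * w.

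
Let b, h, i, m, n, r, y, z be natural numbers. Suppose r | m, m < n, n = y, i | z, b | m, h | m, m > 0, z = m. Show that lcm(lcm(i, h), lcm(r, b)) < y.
z = m and i | z, thus i | m. Because h | m, lcm(i, h) | m. r | m and b | m, therefore lcm(r, b) | m. Since lcm(i, h) | m, lcm(lcm(i, h), lcm(r, b)) | m. Since m > 0, lcm(lcm(i, h), lcm(r, b)) ≤ m. Since m < n, lcm(lcm(i, h), lcm(r, b)) < n. From n = y, lcm(lcm(i, h), lcm(r, b)) < y.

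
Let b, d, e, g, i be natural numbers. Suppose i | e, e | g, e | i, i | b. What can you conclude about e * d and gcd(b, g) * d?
e * d | gcd(b, g) * d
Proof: Because i | e and e | i, i = e. i | b, so e | b. Since e | g, e | gcd(b, g). Then e * d | gcd(b, g) * d.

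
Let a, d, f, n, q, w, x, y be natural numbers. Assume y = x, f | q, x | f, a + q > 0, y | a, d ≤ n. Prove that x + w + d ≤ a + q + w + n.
From y = x and y | a, x | a. x | f and f | q, so x | q. x | a, so x | a + q. a + q > 0, so x ≤ a + q. Then x + w ≤ a + q + w. d ≤ n, so x + w + d ≤ a + q + w + n.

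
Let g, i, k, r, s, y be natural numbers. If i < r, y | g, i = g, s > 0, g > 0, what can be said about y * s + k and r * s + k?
y * s + k < r * s + k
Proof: Since y | g and g > 0, y ≤ g. i = g and i < r, thus g < r. Since y ≤ g, y < r. Since s > 0, y * s < r * s. Then y * s + k < r * s + k.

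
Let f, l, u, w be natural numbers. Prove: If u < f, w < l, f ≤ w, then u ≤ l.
Since u < f and f ≤ w, u < w. w < l, so u < l. Then u ≤ l.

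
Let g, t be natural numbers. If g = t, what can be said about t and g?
t = g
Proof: g = t. By symmetry, t = g.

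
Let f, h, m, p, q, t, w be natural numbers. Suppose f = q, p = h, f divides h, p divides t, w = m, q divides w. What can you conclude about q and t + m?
q divides t + m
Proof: p = h and p divides t, thus h divides t. Since f divides h, f divides t. f = q, so q divides t. Because w = m and q divides w, q divides m. Since q divides t, q divides t + m.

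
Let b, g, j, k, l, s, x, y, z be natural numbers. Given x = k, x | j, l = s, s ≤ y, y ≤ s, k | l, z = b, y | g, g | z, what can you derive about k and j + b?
k | j + b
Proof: x = k and x | j, so k | j. s ≤ y and y ≤ s, so s = y. Since l = s, l = y. k | l, so k | y. y | g and g | z, therefore y | z. From z = b, y | b. From k | y, k | b. Because k | j, k | j + b.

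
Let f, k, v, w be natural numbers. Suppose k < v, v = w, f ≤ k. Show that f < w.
f ≤ k and k < v, therefore f < v. From v = w, f < w.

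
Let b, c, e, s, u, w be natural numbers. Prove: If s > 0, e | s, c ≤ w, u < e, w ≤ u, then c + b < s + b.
c ≤ w and w ≤ u, so c ≤ u. u < e, so c < e. e | s and s > 0, thus e ≤ s. Since c < e, c < s. Then c + b < s + b.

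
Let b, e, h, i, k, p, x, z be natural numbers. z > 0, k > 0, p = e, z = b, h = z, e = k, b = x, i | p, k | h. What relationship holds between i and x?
i ≤ x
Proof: Because p = e and e = k, p = k. i | p, so i | k. k > 0, so i ≤ k. Because z = b and b = x, z = x. h = z and k | h, therefore k | z. From z > 0, k ≤ z. z = x, so k ≤ x. Since i ≤ k, i ≤ x.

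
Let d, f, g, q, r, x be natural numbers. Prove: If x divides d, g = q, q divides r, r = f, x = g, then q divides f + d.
r = f and q divides r, thus q divides f. Because x = g and g = q, x = q. From x divides d, q divides d. q divides f, so q divides f + d.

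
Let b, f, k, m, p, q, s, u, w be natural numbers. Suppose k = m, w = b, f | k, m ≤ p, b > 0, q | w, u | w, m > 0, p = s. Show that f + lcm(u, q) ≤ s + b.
k = m and f | k, so f | m. Since m > 0, f ≤ m. Since p = s and m ≤ p, m ≤ s. f ≤ m, so f ≤ s. u | w and q | w, therefore lcm(u, q) | w. Because w = b, lcm(u, q) | b. From b > 0, lcm(u, q) ≤ b. Since f ≤ s, f + lcm(u, q) ≤ s + b.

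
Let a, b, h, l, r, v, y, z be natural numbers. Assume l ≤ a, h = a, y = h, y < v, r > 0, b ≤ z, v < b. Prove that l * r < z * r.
From y = h and y < v, h < v. Since h = a, a < v. Since v < b, a < b. l ≤ a, so l < b. b ≤ z, so l < z. Combining with r > 0, by multiplying by a positive, l * r < z * r.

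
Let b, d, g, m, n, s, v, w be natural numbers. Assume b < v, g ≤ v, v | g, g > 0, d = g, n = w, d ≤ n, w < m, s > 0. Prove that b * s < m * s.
v | g and g > 0, therefore v ≤ g. g ≤ v, so g = v. Since n = w and d ≤ n, d ≤ w. From d = g, g ≤ w. w < m, so g < m. g = v, so v < m. b < v, so b < m. s > 0, so b * s < m * s.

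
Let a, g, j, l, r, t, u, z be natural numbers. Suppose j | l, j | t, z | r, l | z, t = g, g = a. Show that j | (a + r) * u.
Because t = g and g = a, t = a. Since j | t, j | a. j | l and l | z, thus j | z. Since z | r, j | r. j | a, so j | a + r. Then j | (a + r) * u.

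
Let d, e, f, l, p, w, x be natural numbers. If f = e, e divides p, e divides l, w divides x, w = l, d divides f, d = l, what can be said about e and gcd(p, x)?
e divides gcd(p, x)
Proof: d = l and d divides f, hence l divides f. Since f = e, l divides e. Since e divides l, l = e. Since w = l, w = e. Since w divides x, e divides x. Since e divides p, e divides gcd(p, x).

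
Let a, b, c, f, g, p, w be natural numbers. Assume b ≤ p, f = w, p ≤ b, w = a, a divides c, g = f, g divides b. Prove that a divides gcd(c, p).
Because f = w and w = a, f = a. b ≤ p and p ≤ b, so b = p. g divides b, so g divides p. Since g = f, f divides p. Since f = a, a divides p. a divides c, so a divides gcd(c, p).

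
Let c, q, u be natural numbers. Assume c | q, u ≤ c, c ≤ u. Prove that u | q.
c ≤ u and u ≤ c, therefore c = u. Since c | q, u | q.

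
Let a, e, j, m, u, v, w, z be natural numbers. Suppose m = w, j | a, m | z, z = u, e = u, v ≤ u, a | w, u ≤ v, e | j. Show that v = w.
v ≤ u and u ≤ v, therefore v = u. e | j and j | a, thus e | a. a | w, so e | w. e = u, so u | w. z = u and m | z, thus m | u. Since m = w, w | u. u | w, so u = w. v = u, so v = w.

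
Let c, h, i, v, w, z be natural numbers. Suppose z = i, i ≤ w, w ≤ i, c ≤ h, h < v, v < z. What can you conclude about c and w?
c < w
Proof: i ≤ w and w ≤ i, so i = w. Since z = i, z = w. h < v and v < z, so h < z. Since c ≤ h, c < z. Because z = w, c < w.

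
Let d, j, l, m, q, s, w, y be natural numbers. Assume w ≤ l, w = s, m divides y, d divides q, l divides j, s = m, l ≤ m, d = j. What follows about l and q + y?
l divides q + y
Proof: d = j and d divides q, so j divides q. From l divides j, l divides q. w = s and s = m, so w = m. From w ≤ l, m ≤ l. l ≤ m, so m = l. m divides y, so l divides y. Since l divides q, l divides q + y.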